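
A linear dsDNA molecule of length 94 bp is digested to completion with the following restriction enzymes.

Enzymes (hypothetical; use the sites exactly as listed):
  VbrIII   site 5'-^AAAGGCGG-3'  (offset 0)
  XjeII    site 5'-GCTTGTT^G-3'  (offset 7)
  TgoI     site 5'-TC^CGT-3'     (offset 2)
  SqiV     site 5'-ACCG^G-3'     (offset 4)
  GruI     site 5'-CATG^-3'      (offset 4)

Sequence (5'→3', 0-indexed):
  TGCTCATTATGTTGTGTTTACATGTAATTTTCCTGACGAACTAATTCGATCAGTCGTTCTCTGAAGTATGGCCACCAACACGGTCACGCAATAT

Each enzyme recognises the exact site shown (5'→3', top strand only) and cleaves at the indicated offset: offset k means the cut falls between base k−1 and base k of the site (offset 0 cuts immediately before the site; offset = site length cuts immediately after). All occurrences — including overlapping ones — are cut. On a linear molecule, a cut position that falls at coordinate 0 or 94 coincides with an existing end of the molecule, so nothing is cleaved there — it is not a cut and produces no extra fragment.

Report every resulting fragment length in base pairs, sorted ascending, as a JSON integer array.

[24,70]

Per-enzyme occurrences:
  VbrIII (AAAGGCGG, off=0): no sites
  XjeII (GCTTGTTG, off=7): no sites
  TgoI (TCCGT, off=2): no sites
  SqiV (ACCGG, off=4): no sites
  GruI (CATG, off=4): starts [20] → cuts [24]

Pooled cuts: [24]

Fragments:
  [0,24): 24 bp
  [24,94): 70 bp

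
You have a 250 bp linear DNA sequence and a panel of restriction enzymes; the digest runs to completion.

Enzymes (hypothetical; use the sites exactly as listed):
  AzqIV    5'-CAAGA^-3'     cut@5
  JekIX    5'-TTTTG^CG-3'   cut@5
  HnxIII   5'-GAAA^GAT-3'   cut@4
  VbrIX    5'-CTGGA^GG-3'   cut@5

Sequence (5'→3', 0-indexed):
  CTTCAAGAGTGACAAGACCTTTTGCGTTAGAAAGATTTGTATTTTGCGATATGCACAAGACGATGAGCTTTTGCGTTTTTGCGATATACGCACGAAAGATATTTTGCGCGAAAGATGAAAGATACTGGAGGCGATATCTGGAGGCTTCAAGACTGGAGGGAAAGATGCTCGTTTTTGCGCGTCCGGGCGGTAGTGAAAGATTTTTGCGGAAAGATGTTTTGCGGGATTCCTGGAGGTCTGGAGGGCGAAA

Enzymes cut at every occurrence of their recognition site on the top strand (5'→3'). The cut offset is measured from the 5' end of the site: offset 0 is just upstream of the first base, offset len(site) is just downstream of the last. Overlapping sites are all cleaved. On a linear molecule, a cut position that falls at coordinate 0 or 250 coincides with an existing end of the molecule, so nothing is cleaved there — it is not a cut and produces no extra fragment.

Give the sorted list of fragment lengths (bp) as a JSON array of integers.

[5,6,6,7,7,7,8,8,8,8,8,9,9,9,9,9,10,13,13,13,13,14,14,16,21]

Per-enzyme occurrences:
  AzqIV CAAGA/5: at [3, 12, 55, 147] ⇒ [8, 17, 60, 152]
  JekIX TTTTGCG/5: at [19, 41, 68, 76, 101, 172, 201, 216] ⇒ [24, 46, 73, 81, 106, 177, 206, 221]
  HnxIII GAAAGAT/4: at [29, 93, 109, 116, 159, 194, 208] ⇒ [33, 97, 113, 120, 163, 198, 212]
  VbrIX CTGGAGG/5: at [124, 137, 152, 229, 237] ⇒ [129, 142, 157, 234, 242]

All cut coordinates (distinct, sorted): [8, 17, 24, 33, 46, 60, 73, 81, 97, 106, 113, 120, 129, 142, 152, 157, 163, 177, 198, 206, 212, 221, 234, 242]

Fragments:
  [0,8): 8 bp
  [8,17): 9 bp
  [17,24): 7 bp
  [24,33): 9 bp
  [33,46): 13 bp
  [46,60): 14 bp
  [60,73): 13 bp
  [73,81): 8 bp
  [81,97): 16 bp
  [97,106): 9 bp
  [106,113): 7 bp
  [113,120): 7 bp
  [120,129): 9 bp
  [129,142): 13 bp
  [142,152): 10 bp
  [152,157): 5 bp
  [157,163): 6 bp
  [163,177): 14 bp
  [177,198): 21 bp
  [198,206): 8 bp
  [206,212): 6 bp
  [212,221): 9 bp
  [221,234): 13 bp
  [234,242): 8 bp
  [242,250): 8 bp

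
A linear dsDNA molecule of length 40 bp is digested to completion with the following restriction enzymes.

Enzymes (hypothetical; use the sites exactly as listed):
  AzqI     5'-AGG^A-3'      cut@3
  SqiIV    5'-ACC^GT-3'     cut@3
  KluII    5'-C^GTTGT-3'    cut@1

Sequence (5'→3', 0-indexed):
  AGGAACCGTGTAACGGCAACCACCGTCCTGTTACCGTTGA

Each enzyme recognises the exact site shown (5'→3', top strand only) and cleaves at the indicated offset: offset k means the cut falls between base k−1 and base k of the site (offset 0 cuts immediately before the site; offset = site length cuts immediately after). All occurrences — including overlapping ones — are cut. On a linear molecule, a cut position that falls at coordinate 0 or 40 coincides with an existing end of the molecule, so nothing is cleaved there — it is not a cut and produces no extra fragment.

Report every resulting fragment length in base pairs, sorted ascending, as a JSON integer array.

Scan for sites:
  AzqI AGGA/3: at [0] ⇒ [3]
  SqiIV ACCGT/3: at [4, 21, 32] ⇒ [7, 24, 35]
  KluII (CGTTGT, off=1): no sites

Pooled cuts: [3, 7, 24, 35]

Fragment lengths:
  [0,3): 3 bp
  [3,7): 4 bp
  [7,24): 17 bp
  [24,35): 11 bp
  [35,40): 5 bp

[3,4,5,11,17]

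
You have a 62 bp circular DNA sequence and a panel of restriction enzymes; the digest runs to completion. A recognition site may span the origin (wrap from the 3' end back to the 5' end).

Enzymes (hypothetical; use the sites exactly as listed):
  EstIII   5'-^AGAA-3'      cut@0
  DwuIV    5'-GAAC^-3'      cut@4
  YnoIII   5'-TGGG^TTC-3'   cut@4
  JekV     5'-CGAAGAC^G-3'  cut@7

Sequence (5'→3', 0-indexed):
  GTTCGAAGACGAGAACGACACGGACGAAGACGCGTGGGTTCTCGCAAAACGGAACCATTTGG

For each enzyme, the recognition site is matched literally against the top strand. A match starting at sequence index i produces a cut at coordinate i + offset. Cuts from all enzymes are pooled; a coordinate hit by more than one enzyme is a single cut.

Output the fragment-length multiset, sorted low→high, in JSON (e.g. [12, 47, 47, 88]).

[1,5,7,8,9,15,17]

Site scan:
  EstIII (AGAA, off=0): starts [11] → cuts [11]
  DwuIV (GAAC, off=4): starts [12, 51] → cuts [16, 55]
  YnoIII (TGGGTTC, off=4): starts [34, 59] → cuts [1, 38]
  JekV (CGAAGACG, off=7): starts [3, 24] → cuts [10, 31]

All cut coordinates (distinct, sorted): [1, 10, 11, 16, 31, 38, 55]

Fragments:
  1→10: 9 bp
  10→11: 1 bp
  11→16: 5 bp
  16→31: 15 bp
  31→38: 7 bp
  38→55: 17 bp
  55→1 (wrap): 62-55+1 = 8 bp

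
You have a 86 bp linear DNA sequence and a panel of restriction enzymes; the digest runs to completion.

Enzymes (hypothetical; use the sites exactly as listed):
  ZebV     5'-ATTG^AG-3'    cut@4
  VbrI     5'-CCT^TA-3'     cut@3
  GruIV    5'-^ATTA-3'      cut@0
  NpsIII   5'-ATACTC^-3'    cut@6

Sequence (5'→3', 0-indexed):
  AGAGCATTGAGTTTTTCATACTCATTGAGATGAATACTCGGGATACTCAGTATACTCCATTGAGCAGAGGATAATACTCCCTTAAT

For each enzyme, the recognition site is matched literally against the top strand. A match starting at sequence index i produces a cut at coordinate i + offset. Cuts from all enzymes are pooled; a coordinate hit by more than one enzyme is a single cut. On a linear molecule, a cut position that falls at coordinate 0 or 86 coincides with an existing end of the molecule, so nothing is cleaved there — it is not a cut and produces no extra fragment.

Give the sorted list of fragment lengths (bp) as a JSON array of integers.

[3,4,4,5,9,9,9,12,14,17]

Site scan:
  ZebV (ATTGAG, off=4): starts [5, 23, 58] → cuts [9, 27, 62]
  VbrI (CCTTA, off=3): starts [79] → cuts [82]
  GruIV (ATTA, off=0): no sites
  NpsIII (ATACTC, off=6): starts [17, 33, 42, 51, 73] → cuts [23, 39, 48, 57, 79]

All cut coordinates (distinct, sorted): [9, 23, 27, 39, 48, 57, 62, 79, 82]

Fragment lengths:
  [0,9): 9 bp
  [9,23): 14 bp
  [23,27): 4 bp
  [27,39): 12 bp
  [39,48): 9 bp
  [48,57): 9 bp
  [57,62): 5 bp
  [62,79): 17 bp
  [79,82): 3 bp
  [82,86): 4 bp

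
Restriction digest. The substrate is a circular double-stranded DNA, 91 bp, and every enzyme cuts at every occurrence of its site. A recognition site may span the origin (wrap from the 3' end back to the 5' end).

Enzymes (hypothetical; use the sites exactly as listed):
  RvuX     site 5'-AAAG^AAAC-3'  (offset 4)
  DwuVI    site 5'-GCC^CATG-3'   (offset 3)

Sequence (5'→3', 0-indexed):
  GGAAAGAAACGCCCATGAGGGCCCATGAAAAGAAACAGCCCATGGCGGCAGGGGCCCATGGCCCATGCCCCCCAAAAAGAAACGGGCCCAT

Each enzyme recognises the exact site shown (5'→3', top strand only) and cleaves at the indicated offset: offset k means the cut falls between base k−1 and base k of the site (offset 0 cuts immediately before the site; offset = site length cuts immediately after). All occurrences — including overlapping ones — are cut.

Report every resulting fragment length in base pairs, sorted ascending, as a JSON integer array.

[7,7,8,9,9,9,10,16,16]

Scan for sites:
  RvuX (AAAGAAAC, off=4): starts [2, 28, 75] → cuts [6, 32, 79]
  DwuVI (GCCCATG, off=3): starts [10, 20, 37, 53, 60, 85] → cuts [13, 23, 40, 56, 63, 88]

All cut coordinates (distinct, sorted): [6, 13, 23, 32, 40, 56, 63, 79, 88]

Fragment lengths:
  6→13: 7 bp
  13→23: 10 bp
  23→32: 9 bp
  32→40: 8 bp
  40→56: 16 bp
  56→63: 7 bp
  63→79: 16 bp
  79→88: 9 bp
  88→6 (wrap): 91-88+6 = 9 bp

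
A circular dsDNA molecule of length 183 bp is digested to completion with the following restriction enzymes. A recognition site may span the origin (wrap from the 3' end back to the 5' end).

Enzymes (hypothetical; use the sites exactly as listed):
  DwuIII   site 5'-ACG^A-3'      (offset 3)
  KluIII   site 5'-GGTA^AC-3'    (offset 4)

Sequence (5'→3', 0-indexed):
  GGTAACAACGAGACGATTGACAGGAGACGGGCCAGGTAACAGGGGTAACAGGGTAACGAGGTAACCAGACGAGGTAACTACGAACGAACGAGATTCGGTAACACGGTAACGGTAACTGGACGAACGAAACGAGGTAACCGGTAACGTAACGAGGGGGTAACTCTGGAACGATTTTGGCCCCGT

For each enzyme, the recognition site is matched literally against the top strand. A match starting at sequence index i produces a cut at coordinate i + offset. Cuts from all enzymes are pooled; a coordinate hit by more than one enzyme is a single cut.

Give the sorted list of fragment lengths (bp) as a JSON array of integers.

Site scan:
  DwuIII (ACGA, off=3): starts [7, 12, 55, 68, 79, 83, 87, 119, 123, 128, 148, 167] → cuts [10, 15, 58, 71, 82, 86, 90, 122, 126, 131, 151, 170]
  KluIII (GGTAAC, off=4): starts [0, 34, 43, 51, 59, 72, 96, 104, 110, 132, 139, 155] → cuts [4, 38, 47, 55, 63, 76, 100, 108, 114, 136, 143, 159]

Pooled cuts: [4, 10, 15, 38, 47, 55, 58, 63, 71, 76, 82, 86, 90, 100, 108, 114, 122, 126, 131, 136, 143, 151, 159, 170]

Fragments:
  4→10: 6 bp
  10→15: 5 bp
  15→38: 23 bp
  38→47: 9 bp
  47→55: 8 bp
  55→58: 3 bp
  58→63: 5 bp
  63→71: 8 bp
  71→76: 5 bp
  76→82: 6 bp
  82→86: 4 bp
  86→90: 4 bp
  90→100: 10 bp
  100→108: 8 bp
  108→114: 6 bp
  114→122: 8 bp
  122→126: 4 bp
  126→131: 5 bp
  131→136: 5 bp
  136→143: 7 bp
  143→151: 8 bp
  151→159: 8 bp
  159→170: 11 bp
  170→4 (wrap): 183-170+4 = 17 bp

[3,4,4,4,5,5,5,5,5,6,6,6,7,8,8,8,8,8,8,9,10,11,17,23]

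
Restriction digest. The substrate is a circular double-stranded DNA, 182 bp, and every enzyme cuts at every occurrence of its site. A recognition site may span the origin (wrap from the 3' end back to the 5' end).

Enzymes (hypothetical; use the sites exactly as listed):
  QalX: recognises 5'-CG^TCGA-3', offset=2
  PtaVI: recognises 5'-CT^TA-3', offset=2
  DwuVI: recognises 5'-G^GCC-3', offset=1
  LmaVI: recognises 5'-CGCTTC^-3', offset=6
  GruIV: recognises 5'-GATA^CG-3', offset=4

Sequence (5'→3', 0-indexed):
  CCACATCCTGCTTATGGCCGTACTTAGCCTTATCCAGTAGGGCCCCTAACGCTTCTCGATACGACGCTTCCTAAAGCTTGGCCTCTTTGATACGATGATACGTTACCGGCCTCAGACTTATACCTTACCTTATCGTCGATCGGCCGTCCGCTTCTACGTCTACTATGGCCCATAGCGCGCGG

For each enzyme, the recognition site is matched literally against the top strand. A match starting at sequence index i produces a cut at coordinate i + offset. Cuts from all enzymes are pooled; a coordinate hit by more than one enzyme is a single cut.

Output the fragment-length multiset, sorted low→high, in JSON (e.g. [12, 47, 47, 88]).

Site scan:
  QalX CGTCGA/2: at [133] ⇒ [135]
  PtaVI CTTA/2: at [10, 22, 28, 116, 123, 128] ⇒ [12, 24, 30, 118, 125, 130]
  DwuVI GGCC/1: at [15, 40, 79, 107, 141, 166, 180] ⇒ [16, 41, 80, 108, 142, 167, 181]
  LmaVI CGCTTC/6: at [49, 64, 148] ⇒ [55, 70, 154]
  GruIV GATACG/4: at [57, 88, 96] ⇒ [61, 92, 100]

Pooled cuts: [12, 16, 24, 30, 41, 55, 61, 70, 80, 92, 100, 108, 118, 125, 130, 135, 142, 154, 167, 181]

Fragment lengths:
  12→16: 4 bp
  16→24: 8 bp
  24→30: 6 bp
  30→41: 11 bp
  41→55: 14 bp
  55→61: 6 bp
  61→70: 9 bp
  70→80: 10 bp
  80→92: 12 bp
  92→100: 8 bp
  100→108: 8 bp
  108→118: 10 bp
  118→125: 7 bp
  125→130: 5 bp
  130→135: 5 bp
  135→142: 7 bp
  142→154: 12 bp
  154→167: 13 bp
  167→181: 14 bp
  181→12 (wrap): 182-181+12 = 13 bp

[4,5,5,6,6,7,7,8,8,8,9,10,10,11,12,12,13,13,14,14]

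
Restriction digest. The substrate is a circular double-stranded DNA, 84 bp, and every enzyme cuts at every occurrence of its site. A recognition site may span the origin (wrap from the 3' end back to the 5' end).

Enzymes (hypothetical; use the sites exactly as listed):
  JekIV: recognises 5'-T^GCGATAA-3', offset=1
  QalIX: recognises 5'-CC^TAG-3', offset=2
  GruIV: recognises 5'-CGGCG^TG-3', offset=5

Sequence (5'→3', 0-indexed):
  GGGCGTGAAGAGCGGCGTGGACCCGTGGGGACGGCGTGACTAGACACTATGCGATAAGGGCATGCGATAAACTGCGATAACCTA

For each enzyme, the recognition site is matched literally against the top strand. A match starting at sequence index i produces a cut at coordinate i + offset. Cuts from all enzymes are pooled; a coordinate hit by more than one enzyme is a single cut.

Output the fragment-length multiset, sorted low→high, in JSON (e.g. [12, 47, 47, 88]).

[9,10,13,14,19,19]

Per-enzyme occurrences:
  JekIV (TGCGATAA, off=1): starts [49, 62, 72] → cuts [50, 63, 73]
  QalIX (CCTAG, off=2): starts [80] → cuts [82]
  GruIV (CGGCGTG, off=5): starts [12, 31] → cuts [17, 36]

All cut coordinates (distinct, sorted): [17, 36, 50, 63, 73, 82]

Fragment lengths:
  17→36: 19 bp
  36→50: 14 bp
  50→63: 13 bp
  63→73: 10 bp
  73→82: 9 bp
  82→17 (wrap): 84-82+17 = 19 bp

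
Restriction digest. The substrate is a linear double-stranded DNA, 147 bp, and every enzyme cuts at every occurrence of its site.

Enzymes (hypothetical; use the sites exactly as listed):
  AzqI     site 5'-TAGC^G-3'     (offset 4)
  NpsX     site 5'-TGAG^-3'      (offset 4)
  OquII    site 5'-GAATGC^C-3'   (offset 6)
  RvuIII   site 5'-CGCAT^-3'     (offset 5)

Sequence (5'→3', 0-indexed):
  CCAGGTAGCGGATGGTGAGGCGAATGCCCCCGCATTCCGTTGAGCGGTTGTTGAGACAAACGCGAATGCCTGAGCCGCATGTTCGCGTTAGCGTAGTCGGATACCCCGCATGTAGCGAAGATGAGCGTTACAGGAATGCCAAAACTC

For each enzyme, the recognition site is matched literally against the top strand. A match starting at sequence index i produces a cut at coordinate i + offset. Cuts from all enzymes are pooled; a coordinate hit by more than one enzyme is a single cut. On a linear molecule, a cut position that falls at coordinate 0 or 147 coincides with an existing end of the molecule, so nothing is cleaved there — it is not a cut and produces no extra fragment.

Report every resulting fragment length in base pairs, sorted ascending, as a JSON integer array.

[5,5,6,8,8,8,9,9,9,10,11,12,14,14,19]

Scan for sites:
  AzqI (TAGCG, off=4): starts [5, 88, 112] → cuts [9, 92, 116]
  NpsX (TGAG, off=4): starts [15, 40, 51, 70, 121] → cuts [19, 44, 55, 74, 125]
  OquII (GAATGCC, off=6): starts [21, 63, 133] → cuts [27, 69, 139]
  RvuIII (CGCAT, off=5): starts [30, 75, 106] → cuts [35, 80, 111]

All cut coordinates (distinct, sorted): [9, 19, 27, 35, 44, 55, 69, 74, 80, 92, 111, 116, 125, 139]

Fragment lengths:
  [0,9): 9 bp
  [9,19): 10 bp
  [19,27): 8 bp
  [27,35): 8 bp
  [35,44): 9 bp
  [44,55): 11 bp
  [55,69): 14 bp
  [69,74): 5 bp
  [74,80): 6 bp
  [80,92): 12 bp
  [92,111): 19 bp
  [111,116): 5 bp
  [116,125): 9 bp
  [125,139): 14 bp
  [139,147): 8 bp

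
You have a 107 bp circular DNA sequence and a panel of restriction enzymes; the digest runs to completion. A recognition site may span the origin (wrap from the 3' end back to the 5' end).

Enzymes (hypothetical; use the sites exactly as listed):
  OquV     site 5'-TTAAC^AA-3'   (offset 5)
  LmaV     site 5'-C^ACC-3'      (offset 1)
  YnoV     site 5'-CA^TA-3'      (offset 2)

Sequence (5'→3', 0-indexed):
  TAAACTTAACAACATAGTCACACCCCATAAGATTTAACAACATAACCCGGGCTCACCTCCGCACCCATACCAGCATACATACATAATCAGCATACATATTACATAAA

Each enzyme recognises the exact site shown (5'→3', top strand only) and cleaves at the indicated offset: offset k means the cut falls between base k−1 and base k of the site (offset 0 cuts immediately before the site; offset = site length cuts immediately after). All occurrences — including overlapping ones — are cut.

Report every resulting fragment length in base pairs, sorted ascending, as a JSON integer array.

[4,4,4,4,4,5,6,7,7,8,8,9,11,12,14]

Site scan:
  OquV TTAACAA/5: at [5, 33] ⇒ [10, 38]
  LmaV CACC/1: at [20, 53, 61] ⇒ [21, 54, 62]
  YnoV CATA/2: at [12, 25, 40, 65, 73, 77, 81, 90, 94, 101] ⇒ [14, 27, 42, 67, 75, 79, 83, 92, 96, 103]

Pooled cuts: [10, 14, 21, 27, 38, 42, 54, 62, 67, 75, 79, 83, 92, 96, 103]

Fragment lengths:
  10→14: 4 bp
  14→21: 7 bp
  21→27: 6 bp
  27→38: 11 bp
  38→42: 4 bp
  42→54: 12 bp
  54→62: 8 bp
  62→67: 5 bp
  67→75: 8 bp
  75→79: 4 bp
  79→83: 4 bp
  83→92: 9 bp
  92→96: 4 bp
  96→103: 7 bp
  103→10 (wrap): 107-103+10 = 14 bp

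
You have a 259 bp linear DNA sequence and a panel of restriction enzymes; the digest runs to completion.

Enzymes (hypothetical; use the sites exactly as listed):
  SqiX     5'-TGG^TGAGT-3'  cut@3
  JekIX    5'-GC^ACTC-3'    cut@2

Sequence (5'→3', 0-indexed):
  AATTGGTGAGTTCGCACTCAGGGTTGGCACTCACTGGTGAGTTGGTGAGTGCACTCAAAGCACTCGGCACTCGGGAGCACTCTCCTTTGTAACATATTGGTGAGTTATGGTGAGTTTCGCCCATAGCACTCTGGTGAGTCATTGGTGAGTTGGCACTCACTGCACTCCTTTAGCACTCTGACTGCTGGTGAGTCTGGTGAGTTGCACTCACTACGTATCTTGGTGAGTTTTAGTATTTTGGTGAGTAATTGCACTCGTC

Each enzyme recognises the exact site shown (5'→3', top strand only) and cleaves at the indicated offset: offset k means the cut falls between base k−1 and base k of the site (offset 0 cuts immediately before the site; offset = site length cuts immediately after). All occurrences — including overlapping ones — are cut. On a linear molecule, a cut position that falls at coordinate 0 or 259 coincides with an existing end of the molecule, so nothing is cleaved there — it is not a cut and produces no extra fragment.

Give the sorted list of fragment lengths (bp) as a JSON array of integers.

Scan for sites:
  SqiX (TGGTGAGT, off=3): starts [3, 34, 42, 97, 107, 131, 142, 185, 194, 220, 238] → cuts [6, 37, 45, 100, 110, 134, 145, 188, 197, 223, 241]
  JekIX (GCACTC, off=2): starts [13, 26, 50, 59, 66, 76, 125, 152, 161, 172, 203, 250] → cuts [15, 28, 52, 61, 68, 78, 127, 154, 163, 174, 205, 252]

All cut coordinates (distinct, sorted): [6, 15, 28, 37, 45, 52, 61, 68, 78, 100, 110, 127, 134, 145, 154, 163, 174, 188, 197, 205, 223, 241, 252]

Fragment lengths:
  [0,6): 6 bp
  [6,15): 9 bp
  [15,28): 13 bp
  [28,37): 9 bp
  [37,45): 8 bp
  [45,52): 7 bp
  [52,61): 9 bp
  [61,68): 7 bp
  [68,78): 10 bp
  [78,100): 22 bp
  [100,110): 10 bp
  [110,127): 17 bp
  [127,134): 7 bp
  [134,145): 11 bp
  [145,154): 9 bp
  [154,163): 9 bp
  [163,174): 11 bp
  [174,188): 14 bp
  [188,197): 9 bp
  [197,205): 8 bp
  [205,223): 18 bp
  [223,241): 18 bp
  [241,252): 11 bp
  [252,259): 7 bp

[6,7,7,7,7,8,8,9,9,9,9,9,9,10,10,11,11,11,13,14,17,18,18,22]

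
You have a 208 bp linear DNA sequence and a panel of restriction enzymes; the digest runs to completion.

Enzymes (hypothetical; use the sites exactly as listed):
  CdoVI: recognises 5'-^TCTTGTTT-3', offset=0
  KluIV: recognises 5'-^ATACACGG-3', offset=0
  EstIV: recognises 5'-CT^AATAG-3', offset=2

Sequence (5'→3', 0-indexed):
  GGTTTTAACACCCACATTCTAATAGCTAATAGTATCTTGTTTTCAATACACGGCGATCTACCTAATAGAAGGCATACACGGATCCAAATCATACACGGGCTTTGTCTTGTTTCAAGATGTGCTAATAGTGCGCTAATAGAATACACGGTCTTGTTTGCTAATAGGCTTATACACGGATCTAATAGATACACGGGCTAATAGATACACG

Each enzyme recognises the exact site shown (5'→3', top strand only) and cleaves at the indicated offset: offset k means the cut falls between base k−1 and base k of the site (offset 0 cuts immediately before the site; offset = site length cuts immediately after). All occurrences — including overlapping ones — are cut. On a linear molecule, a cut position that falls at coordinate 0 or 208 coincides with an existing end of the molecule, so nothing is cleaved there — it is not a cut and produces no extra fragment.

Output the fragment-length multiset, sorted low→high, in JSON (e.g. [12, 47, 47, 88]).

Scan for sites:
  CdoVI (TCTTGTTT, off=0): starts [34, 104, 148] → cuts [34, 104, 148]
  KluIV (ATACACGG, off=0): starts [45, 73, 90, 140, 168, 185] → cuts [45, 73, 90, 140, 168, 185]
  EstIV (CTAATAG, off=2): starts [18, 25, 61, 121, 132, 157, 178, 194] → cuts [20, 27, 63, 123, 134, 159, 180, 196]

Pooled cuts: [20, 27, 34, 45, 63, 73, 90, 104, 123, 134, 140, 148, 159, 168, 180, 185, 196]

Fragments:
  [0,20): 20 bp
  [20,27): 7 bp
  [27,34): 7 bp
  [34,45): 11 bp
  [45,63): 18 bp
  [63,73): 10 bp
  [73,90): 17 bp
  [90,104): 14 bp
  [104,123): 19 bp
  [123,134): 11 bp
  [134,140): 6 bp
  [140,148): 8 bp
  [148,159): 11 bp
  [159,168): 9 bp
  [168,180): 12 bp
  [180,185): 5 bp
  [185,196): 11 bp
  [196,208): 12 bp

[5,6,7,7,8,9,10,11,11,11,11,12,12,14,17,18,19,20]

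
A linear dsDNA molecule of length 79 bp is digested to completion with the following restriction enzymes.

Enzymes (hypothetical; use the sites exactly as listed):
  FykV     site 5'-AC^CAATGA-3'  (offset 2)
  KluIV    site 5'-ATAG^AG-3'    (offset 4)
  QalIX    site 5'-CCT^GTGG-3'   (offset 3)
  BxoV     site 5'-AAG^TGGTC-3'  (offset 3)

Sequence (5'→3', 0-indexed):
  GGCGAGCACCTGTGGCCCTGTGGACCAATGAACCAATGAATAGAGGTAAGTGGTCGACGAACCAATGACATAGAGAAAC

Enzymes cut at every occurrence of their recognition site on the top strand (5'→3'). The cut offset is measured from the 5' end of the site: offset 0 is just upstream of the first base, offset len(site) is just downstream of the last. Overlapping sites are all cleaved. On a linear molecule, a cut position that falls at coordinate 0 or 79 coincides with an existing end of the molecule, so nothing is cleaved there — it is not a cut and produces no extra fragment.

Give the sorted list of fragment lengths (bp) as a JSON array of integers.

Scan for sites:
  FykV (ACCAATGA, off=2): starts [23, 31, 60] → cuts [25, 33, 62]
  KluIV (ATAGAG, off=4): starts [39, 69] → cuts [43, 73]
  QalIX (CCTGTGG, off=3): starts [8, 16] → cuts [11, 19]
  BxoV (AAGTGGTC, off=3): starts [47] → cuts [50]

Pooled cuts: [11, 19, 25, 33, 43, 50, 62, 73]

Fragments:
  [0,11): 11 bp
  [11,19): 8 bp
  [19,25): 6 bp
  [25,33): 8 bp
  [33,43): 10 bp
  [43,50): 7 bp
  [50,62): 12 bp
  [62,73): 11 bp
  [73,79): 6 bp

[6,6,7,8,8,10,11,11,12]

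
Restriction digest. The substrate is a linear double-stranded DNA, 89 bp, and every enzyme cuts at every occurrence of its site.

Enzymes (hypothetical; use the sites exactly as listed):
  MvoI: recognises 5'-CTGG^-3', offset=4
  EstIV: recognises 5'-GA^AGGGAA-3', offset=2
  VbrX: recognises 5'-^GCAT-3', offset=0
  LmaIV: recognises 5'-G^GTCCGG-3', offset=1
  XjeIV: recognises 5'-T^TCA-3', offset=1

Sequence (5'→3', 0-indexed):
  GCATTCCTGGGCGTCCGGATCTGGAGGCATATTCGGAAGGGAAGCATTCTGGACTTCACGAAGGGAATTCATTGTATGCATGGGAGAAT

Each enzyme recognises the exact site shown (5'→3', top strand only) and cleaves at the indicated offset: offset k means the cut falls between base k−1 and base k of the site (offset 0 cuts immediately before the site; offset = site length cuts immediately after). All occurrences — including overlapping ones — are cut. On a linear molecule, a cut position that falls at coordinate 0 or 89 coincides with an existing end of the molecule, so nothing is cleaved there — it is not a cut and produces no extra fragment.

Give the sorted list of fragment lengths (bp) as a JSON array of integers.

[2,3,6,6,7,9,9,10,11,12,14]

Scan for sites:
  MvoI (CTGG, off=4): starts [6, 20, 48] → cuts [10, 24, 52]
  EstIV (GAAGGGAA, off=2): starts [35, 59] → cuts [37, 61]
  VbrX (GCAT, off=0): starts [0, 26, 43, 77] → cuts [26, 43, 77] (position 0 is a terminus of the linear molecule — no cut)
  LmaIV (GGTCCGG, off=1): no sites
  XjeIV (TTCA, off=1): starts [54, 67] → cuts [55, 68]

Pooled cuts: [10, 24, 26, 37, 43, 52, 55, 61, 68, 77]

Fragments:
  [0,10): 10 bp
  [10,24): 14 bp
  [24,26): 2 bp
  [26,37): 11 bp
  [37,43): 6 bp
  [43,52): 9 bp
  [52,55): 3 bp
  [55,61): 6 bp
  [61,68): 7 bp
  [68,77): 9 bp
  [77,89): 12 bp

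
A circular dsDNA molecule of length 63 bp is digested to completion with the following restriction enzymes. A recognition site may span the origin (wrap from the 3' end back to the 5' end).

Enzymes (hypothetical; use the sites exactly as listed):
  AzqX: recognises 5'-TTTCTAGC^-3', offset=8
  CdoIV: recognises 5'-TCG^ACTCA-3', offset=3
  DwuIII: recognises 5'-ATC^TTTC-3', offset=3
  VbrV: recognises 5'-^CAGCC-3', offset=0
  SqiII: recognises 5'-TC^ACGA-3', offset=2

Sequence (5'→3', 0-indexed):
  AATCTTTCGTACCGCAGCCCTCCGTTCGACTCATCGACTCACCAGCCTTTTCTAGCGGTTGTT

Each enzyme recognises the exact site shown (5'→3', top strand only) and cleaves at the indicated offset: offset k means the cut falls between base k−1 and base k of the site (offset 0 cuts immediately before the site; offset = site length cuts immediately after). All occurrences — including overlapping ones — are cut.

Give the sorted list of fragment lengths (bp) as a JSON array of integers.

Per-enzyme occurrences:
  AzqX TTTCTAGC/8: at [48] ⇒ [56]
  CdoIV TCGACTCA/3: at [25, 33] ⇒ [28, 36]
  DwuIII ATCTTTC/3: at [1] ⇒ [4]
  VbrV CAGCC/0: at [14, 42] ⇒ [14, 42]
  SqiII (TCACGA, off=2): no sites

All cut coordinates (distinct, sorted): [4, 14, 28, 36, 42, 56]

Fragments:
  4→14: 10 bp
  14→28: 14 bp
  28→36: 8 bp
  36→42: 6 bp
  42→56: 14 bp
  56→4 (wrap): 63-56+4 = 11 bp

[6,8,10,11,14,14]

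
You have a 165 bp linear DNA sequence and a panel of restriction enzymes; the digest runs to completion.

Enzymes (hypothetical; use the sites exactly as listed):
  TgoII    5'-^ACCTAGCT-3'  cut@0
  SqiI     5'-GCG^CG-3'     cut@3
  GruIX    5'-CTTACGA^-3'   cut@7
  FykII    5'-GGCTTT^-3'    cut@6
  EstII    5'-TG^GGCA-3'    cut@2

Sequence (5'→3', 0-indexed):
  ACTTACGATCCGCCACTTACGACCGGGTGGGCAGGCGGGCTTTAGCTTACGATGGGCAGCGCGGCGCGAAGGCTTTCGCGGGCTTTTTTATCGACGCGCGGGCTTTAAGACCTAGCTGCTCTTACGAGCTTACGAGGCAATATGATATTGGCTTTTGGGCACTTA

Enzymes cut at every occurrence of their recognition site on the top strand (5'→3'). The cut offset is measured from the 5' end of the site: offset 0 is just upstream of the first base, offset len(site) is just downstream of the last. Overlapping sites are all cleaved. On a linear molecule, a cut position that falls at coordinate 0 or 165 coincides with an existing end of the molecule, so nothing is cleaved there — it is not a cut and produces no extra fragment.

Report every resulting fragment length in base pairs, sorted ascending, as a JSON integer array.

Site scan:
  TgoII ACCTAGCT/0: at [109] ⇒ [109]
  SqiI GCGCG/3: at [58, 63, 95] ⇒ [61, 66, 98]
  GruIX CTTACGA/7: at [1, 15, 45, 120, 128] ⇒ [8, 22, 52, 127, 135]
  FykII GGCTTT/6: at [37, 70, 80, 100, 149] ⇒ [43, 76, 86, 106, 155]
  EstII TGGGCA/2: at [27, 52, 155] ⇒ [29, 54, 157]

Pooled cuts: [8, 22, 29, 43, 52, 54, 61, 66, 76, 86, 98, 106, 109, 127, 135, 155, 157]

Fragment lengths:
  [0,8): 8 bp
  [8,22): 14 bp
  [22,29): 7 bp
  [29,43): 14 bp
  [43,52): 9 bp
  [52,54): 2 bp
  [54,61): 7 bp
  [61,66): 5 bp
  [66,76): 10 bp
  [76,86): 10 bp
  [86,98): 12 bp
  [98,106): 8 bp
  [106,109): 3 bp
  [109,127): 18 bp
  [127,135): 8 bp
  [135,155): 20 bp
  [155,157): 2 bp
  [157,165): 8 bp

[2,2,3,5,7,7,8,8,8,8,9,10,10,12,14,14,18,20]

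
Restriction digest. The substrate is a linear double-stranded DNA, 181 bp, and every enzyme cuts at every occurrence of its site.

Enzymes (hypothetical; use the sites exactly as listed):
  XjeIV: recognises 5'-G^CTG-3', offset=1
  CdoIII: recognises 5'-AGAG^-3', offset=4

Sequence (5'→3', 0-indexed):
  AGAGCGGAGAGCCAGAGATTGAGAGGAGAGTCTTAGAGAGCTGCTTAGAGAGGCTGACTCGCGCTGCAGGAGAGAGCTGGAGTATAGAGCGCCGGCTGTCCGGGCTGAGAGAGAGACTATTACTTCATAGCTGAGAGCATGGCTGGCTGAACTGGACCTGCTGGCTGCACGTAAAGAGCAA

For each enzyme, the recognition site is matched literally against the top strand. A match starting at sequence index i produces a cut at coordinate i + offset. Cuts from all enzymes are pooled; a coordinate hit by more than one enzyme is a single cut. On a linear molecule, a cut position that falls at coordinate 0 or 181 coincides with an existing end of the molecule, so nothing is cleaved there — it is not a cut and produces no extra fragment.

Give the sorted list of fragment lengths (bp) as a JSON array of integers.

Scan for sites:
  XjeIV GCTG/1: at [39, 52, 62, 75, 94, 103, 129, 141, 145, 159, 163] ⇒ [40, 53, 63, 76, 95, 104, 130, 142, 146, 160, 164]
  CdoIII AGAG/4: at [0, 7, 13, 21, 26, 34, 36, 46, 48, 70, 72, 85, 107, 109, 111, 133, 174] ⇒ [4, 11, 17, 25, 30, 38, 40, 50, 52, 74, 76, 89, 111, 113, 115, 137, 178]

Pooled cuts: [4, 11, 17, 25, 30, 38, 40, 50, 52, 53, 63, 74, 76, 89, 95, 104, 111, 113, 115, 130, 137, 142, 146, 160, 164, 178]

Fragments:
  [0,4): 4 bp
  [4,11): 7 bp
  [11,17): 6 bp
  [17,25): 8 bp
  [25,30): 5 bp
  [30,38): 8 bp
  [38,40): 2 bp
  [40,50): 10 bp
  [50,52): 2 bp
  [52,53): 1 bp
  [53,63): 10 bp
  [63,74): 11 bp
  [74,76): 2 bp
  [76,89): 13 bp
  [89,95): 6 bp
  [95,104): 9 bp
  [104,111): 7 bp
  [111,113): 2 bp
  [113,115): 2 bp
  [115,130): 15 bp
  [130,137): 7 bp
  [137,142): 5 bp
  [142,146): 4 bp
  [146,160): 14 bp
  [160,164): 4 bp
  [164,178): 14 bp
  [178,181): 3 bp

[1,2,2,2,2,2,3,4,4,4,5,5,6,6,7,7,7,8,8,9,10,10,11,13,14,14,15]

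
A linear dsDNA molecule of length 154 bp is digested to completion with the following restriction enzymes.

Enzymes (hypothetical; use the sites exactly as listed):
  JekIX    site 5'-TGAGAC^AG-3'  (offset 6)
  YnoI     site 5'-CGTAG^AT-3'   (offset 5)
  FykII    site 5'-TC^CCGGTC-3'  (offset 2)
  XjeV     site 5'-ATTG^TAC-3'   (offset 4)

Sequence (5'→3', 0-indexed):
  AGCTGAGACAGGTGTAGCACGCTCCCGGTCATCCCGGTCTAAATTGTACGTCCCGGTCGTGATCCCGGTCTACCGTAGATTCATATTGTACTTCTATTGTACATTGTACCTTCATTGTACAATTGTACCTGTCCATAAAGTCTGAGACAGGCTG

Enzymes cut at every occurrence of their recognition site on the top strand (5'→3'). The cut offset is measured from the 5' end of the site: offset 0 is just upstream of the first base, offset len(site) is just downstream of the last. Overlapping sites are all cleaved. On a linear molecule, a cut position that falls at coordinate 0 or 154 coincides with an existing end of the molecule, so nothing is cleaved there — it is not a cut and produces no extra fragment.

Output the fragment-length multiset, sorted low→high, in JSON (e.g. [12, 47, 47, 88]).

Site scan:
  JekIX (TGAGACAG, off=6): starts [3, 142] → cuts [9, 148]
  YnoI (CGTAGAT, off=5): starts [73] → cuts [78]
  FykII (TCCCGGTC, off=2): starts [22, 31, 50, 62] → cuts [24, 33, 52, 64]
  XjeV (ATTGTAC, off=4): starts [42, 84, 95, 102, 113, 121] → cuts [46, 88, 99, 106, 117, 125]

All cut coordinates (distinct, sorted): [9, 24, 33, 46, 52, 64, 78, 88, 99, 106, 117, 125, 148]

Fragment lengths:
  [0,9): 9 bp
  [9,24): 15 bp
  [24,33): 9 bp
  [33,46): 13 bp
  [46,52): 6 bp
  [52,64): 12 bp
  [64,78): 14 bp
  [78,88): 10 bp
  [88,99): 11 bp
  [99,106): 7 bp
  [106,117): 11 bp
  [117,125): 8 bp
  [125,148): 23 bp
  [148,154): 6 bp

[6,6,7,8,9,9,10,11,11,12,13,14,15,23]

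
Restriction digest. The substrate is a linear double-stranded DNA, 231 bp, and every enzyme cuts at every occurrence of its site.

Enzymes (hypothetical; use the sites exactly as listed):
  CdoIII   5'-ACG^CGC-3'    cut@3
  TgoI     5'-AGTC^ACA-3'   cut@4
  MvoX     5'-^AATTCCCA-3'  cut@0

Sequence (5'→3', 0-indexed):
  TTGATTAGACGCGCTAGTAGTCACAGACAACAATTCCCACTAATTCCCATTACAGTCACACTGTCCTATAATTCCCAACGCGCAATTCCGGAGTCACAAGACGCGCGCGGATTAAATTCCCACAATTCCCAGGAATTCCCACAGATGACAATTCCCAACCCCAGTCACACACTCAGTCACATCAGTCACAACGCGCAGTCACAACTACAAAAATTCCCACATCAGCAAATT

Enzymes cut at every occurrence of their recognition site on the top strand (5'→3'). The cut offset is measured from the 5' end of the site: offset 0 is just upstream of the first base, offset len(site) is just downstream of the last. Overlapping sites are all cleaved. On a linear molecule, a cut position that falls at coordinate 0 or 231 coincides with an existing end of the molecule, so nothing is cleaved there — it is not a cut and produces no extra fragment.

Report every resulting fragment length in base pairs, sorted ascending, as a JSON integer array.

Scan for sites:
  CdoIII ACGCGC/3: at [8, 77, 100, 190] ⇒ [11, 80, 103, 193]
  TgoI AGTCACA/4: at [18, 53, 91, 162, 174, 183, 196] ⇒ [22, 57, 95, 166, 178, 187, 200]
  MvoX AATTCCCA/0: at [31, 41, 69, 114, 123, 133, 149, 211] ⇒ [31, 41, 69, 114, 123, 133, 149, 211]

All cut coordinates (distinct, sorted): [11, 22, 31, 41, 57, 69, 80, 95, 103, 114, 123, 133, 149, 166, 178, 187, 193, 200, 211]

Fragments:
  [0,11): 11 bp
  [11,22): 11 bp
  [22,31): 9 bp
  [31,41): 10 bp
  [41,57): 16 bp
  [57,69): 12 bp
  [69,80): 11 bp
  [80,95): 15 bp
  [95,103): 8 bp
  [103,114): 11 bp
  [114,123): 9 bp
  [123,133): 10 bp
  [133,149): 16 bp
  [149,166): 17 bp
  [166,178): 12 bp
  [178,187): 9 bp
  [187,193): 6 bp
  [193,200): 7 bp
  [200,211): 11 bp
  [211,231): 20 bp

[6,7,8,9,9,9,10,10,11,11,11,11,11,12,12,15,16,16,17,20]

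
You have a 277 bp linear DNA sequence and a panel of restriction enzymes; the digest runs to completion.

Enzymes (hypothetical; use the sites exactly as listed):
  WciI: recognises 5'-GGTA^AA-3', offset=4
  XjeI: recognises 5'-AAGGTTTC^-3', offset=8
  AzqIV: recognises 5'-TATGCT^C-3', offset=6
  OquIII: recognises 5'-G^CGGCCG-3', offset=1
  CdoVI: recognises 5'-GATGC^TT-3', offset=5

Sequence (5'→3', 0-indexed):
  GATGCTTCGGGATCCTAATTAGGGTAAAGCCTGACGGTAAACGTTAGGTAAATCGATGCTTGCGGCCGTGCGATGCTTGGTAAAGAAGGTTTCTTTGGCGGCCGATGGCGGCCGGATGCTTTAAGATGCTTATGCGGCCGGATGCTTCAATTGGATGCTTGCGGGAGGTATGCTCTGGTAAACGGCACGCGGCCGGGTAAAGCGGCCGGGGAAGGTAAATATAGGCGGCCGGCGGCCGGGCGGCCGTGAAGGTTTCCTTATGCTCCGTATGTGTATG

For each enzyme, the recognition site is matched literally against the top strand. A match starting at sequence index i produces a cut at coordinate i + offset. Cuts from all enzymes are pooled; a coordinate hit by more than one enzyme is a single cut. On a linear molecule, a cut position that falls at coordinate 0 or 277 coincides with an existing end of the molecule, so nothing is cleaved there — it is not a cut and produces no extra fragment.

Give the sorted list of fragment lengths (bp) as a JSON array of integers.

Site scan:
  WciI GGTAAA/4: at [22, 35, 46, 78, 176, 195, 213] ⇒ [26, 39, 50, 82, 180, 199, 217]
  XjeI AAGGTTTC/8: at [85, 248] ⇒ [93, 256]
  AzqIV TATGCTC/6: at [168, 258] ⇒ [174, 264]
  OquIII GCGGCCG/1: at [61, 97, 107, 133, 188, 201, 224, 231, 239] ⇒ [62, 98, 108, 134, 189, 202, 225, 232, 240]
  CdoVI GATGCTT/5: at [0, 54, 71, 114, 124, 140, 153] ⇒ [5, 59, 76, 119, 129, 145, 158]

Pooled cuts: [5, 26, 39, 50, 59, 62, 76, 82, 93, 98, 108, 119, 129, 134, 145, 158, 174, 180, 189, 199, 202, 217, 225, 232, 240, 256, 264]

Fragments:
  [0,5): 5 bp
  [5,26): 21 bp
  [26,39): 13 bp
  [39,50): 11 bp
  [50,59): 9 bp
  [59,62): 3 bp
  [62,76): 14 bp
  [76,82): 6 bp
  [82,93): 11 bp
  [93,98): 5 bp
  [98,108): 10 bp
  [108,119): 11 bp
  [119,129): 10 bp
  [129,134): 5 bp
  [134,145): 11 bp
  [145,158): 13 bp
  [158,174): 16 bp
  [174,180): 6 bp
  [180,189): 9 bp
  [189,199): 10 bp
  [199,202): 3 bp
  [202,217): 15 bp
  [217,225): 8 bp
  [225,232): 7 bp
  [232,240): 8 bp
  [240,256): 16 bp
  [256,264): 8 bp
  [264,277): 13 bp

[3,3,5,5,5,6,6,7,8,8,8,9,9,10,10,10,11,11,11,11,13,13,13,14,15,16,16,21]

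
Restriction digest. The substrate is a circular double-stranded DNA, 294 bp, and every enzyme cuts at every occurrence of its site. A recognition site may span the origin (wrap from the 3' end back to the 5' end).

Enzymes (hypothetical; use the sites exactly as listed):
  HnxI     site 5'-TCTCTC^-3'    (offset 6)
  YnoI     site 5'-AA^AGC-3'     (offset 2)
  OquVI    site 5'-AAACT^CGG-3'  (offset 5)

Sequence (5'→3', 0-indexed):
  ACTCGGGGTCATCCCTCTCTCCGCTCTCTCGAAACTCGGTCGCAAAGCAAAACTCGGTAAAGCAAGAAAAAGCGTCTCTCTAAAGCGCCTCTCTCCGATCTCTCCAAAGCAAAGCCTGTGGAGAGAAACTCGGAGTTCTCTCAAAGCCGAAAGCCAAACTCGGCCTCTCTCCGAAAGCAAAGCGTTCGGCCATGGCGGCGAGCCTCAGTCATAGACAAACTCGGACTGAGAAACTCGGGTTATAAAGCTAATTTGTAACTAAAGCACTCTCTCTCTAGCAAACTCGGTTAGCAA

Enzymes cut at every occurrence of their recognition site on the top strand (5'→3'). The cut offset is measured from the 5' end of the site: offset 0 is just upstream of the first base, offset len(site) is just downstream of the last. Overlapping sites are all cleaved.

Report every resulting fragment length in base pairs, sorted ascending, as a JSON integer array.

[2,2,3,3,4,5,5,6,6,7,9,9,9,9,9,9,10,10,10,11,11,12,12,13,14,17,18,18,41]

Scan for sites:
  HnxI (TCTCTC, off=6): starts [15, 24, 74, 89, 98, 136, 165, 267, 269] → cuts [21, 30, 80, 95, 104, 142, 171, 273, 275]
  YnoI (AAAGC, off=2): starts [43, 58, 68, 81, 105, 110, 142, 149, 173, 178, 243, 260] → cuts [45, 60, 70, 83, 107, 112, 144, 151, 175, 180, 245, 262]
  OquVI (AAACTCGG, off=5): starts [31, 49, 125, 155, 216, 230, 279, 292] → cuts [3, 36, 54, 130, 160, 221, 235, 284]

Pooled cuts: [3, 21, 30, 36, 45, 54, 60, 70, 80, 83, 95, 104, 107, 112, 130, 142, 144, 151, 160, 171, 175, 180, 221, 235, 245, 262, 273, 275, 284]

Fragment lengths:
  3→21: 18 bp
  21→30: 9 bp
  30→36: 6 bp
  36→45: 9 bp
  45→54: 9 bp
  54→60: 6 bp
  60→70: 10 bp
  70→80: 10 bp
  80→83: 3 bp
  83→95: 12 bp
  95→104: 9 bp
  104→107: 3 bp
  107→112: 5 bp
  112→130: 18 bp
  130→142: 12 bp
  142→144: 2 bp
  144→151: 7 bp
  151→160: 9 bp
  160→171: 11 bp
  171→175: 4 bp
  175→180: 5 bp
  180→221: 41 bp
  221→235: 14 bp
  235→245: 10 bp
  245→262: 17 bp
  262→273: 11 bp
  273→275: 2 bp
  275→284: 9 bp
  284→3 (wrap): 294-284+3 = 13 bp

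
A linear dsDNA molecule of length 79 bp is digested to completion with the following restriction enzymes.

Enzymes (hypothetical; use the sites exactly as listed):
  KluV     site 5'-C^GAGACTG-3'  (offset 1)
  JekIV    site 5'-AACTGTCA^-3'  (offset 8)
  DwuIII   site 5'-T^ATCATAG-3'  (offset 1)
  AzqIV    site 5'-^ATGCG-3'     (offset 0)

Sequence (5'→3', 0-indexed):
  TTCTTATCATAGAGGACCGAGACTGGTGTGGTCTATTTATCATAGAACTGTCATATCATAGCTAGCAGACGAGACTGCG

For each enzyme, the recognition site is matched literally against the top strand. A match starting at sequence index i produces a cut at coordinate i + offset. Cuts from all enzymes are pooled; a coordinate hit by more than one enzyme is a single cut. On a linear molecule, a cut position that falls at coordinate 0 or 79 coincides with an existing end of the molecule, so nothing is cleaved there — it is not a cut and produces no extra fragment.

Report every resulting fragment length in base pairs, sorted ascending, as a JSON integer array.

[1,5,9,13,15,16,20]

Scan for sites:
  KluV CGAGACTG/1: at [17, 69] ⇒ [18, 70]
  JekIV AACTGTCA/8: at [45] ⇒ [53]
  DwuIII TATCATAG/1: at [4, 37, 53] ⇒ [5, 38, 54]
  AzqIV (ATGCG, off=0): no sites

All cut coordinates (distinct, sorted): [5, 18, 38, 53, 54, 70]

Fragments:
  [0,5): 5 bp
  [5,18): 13 bp
  [18,38): 20 bp
  [38,53): 15 bp
  [53,54): 1 bp
  [54,70): 16 bp
  [70,79): 9 bp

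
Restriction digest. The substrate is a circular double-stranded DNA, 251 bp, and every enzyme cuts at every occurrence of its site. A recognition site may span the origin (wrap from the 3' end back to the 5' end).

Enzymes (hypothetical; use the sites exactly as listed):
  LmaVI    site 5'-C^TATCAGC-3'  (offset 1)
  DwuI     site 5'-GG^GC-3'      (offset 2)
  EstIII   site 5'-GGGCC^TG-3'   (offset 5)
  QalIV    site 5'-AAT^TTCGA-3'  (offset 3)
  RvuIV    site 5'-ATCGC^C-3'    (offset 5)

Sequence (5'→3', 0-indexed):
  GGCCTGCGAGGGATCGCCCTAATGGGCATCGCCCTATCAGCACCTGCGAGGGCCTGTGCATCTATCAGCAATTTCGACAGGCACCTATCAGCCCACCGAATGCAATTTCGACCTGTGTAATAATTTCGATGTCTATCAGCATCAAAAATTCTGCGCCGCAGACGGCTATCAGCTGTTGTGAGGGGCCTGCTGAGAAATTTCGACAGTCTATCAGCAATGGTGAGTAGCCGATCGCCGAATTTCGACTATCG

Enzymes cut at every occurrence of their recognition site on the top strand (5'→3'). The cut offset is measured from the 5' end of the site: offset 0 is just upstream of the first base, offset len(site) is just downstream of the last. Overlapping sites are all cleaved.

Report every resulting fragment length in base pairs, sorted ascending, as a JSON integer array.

[2,3,3,3,5,7,8,8,9,10,10,11,12,13,13,17,18,18,21,27,33]

Scan for sites:
  LmaVI CTATCAGC/1: at [33, 61, 84, 132, 165, 207] ⇒ [34, 62, 85, 133, 166, 208]
  DwuI GGGC/2: at [23, 49, 182, 250] ⇒ [1, 25, 51, 184]
  EstIII GGGCCTG/5: at [49, 182, 250] ⇒ [4, 54, 187]
  QalIV AATTTCGA/3: at [69, 103, 121, 195, 237] ⇒ [72, 106, 124, 198, 240]
  RvuIV ATCGCC/5: at [12, 27, 230] ⇒ [17, 32, 235]

All cut coordinates (distinct, sorted): [1, 4, 17, 25, 32, 34, 51, 54, 62, 72, 85, 106, 124, 133, 166, 184, 187, 198, 208, 235, 240]

Fragments:
  1→4: 3 bp
  4→17: 13 bp
  17→25: 8 bp
  25→32: 7 bp
  32→34: 2 bp
  34→51: 17 bp
  51→54: 3 bp
  54→62: 8 bp
  62→72: 10 bp
  72→85: 13 bp
  85→106: 21 bp
  106→124: 18 bp
  124→133: 9 bp
  133→166: 33 bp
  166→184: 18 bp
  184→187: 3 bp
  187→198: 11 bp
  198→208: 10 bp
  208→235: 27 bp
  235→240: 5 bp
  240→1 (wrap): 251-240+1 = 12 bp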